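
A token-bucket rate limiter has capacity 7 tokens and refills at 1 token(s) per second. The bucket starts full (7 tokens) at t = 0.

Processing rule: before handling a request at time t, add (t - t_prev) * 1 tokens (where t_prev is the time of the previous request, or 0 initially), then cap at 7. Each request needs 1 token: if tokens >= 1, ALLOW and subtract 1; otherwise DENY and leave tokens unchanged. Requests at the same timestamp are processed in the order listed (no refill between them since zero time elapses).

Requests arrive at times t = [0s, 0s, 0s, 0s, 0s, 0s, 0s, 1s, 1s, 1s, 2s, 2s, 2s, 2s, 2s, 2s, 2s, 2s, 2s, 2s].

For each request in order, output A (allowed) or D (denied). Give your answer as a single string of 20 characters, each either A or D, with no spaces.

Simulating step by step:
  req#1 t=0s: ALLOW
  req#2 t=0s: ALLOW
  req#3 t=0s: ALLOW
  req#4 t=0s: ALLOW
  req#5 t=0s: ALLOW
  req#6 t=0s: ALLOW
  req#7 t=0s: ALLOW
  req#8 t=1s: ALLOW
  req#9 t=1s: DENY
  req#10 t=1s: DENY
  req#11 t=2s: ALLOW
  req#12 t=2s: DENY
  req#13 t=2s: DENY
  req#14 t=2s: DENY
  req#15 t=2s: DENY
  req#16 t=2s: DENY
  req#17 t=2s: DENY
  req#18 t=2s: DENY
  req#19 t=2s: DENY
  req#20 t=2s: DENY

Answer: AAAAAAAADDADDDDDDDDD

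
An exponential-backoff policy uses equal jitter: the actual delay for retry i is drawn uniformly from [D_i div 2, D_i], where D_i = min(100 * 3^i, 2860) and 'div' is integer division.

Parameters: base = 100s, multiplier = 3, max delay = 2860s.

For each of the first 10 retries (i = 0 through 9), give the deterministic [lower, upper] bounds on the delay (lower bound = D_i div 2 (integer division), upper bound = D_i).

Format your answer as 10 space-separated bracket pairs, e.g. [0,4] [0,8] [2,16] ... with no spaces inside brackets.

Computing bounds per retry:
  i=0: D_i=min(100*3^0,2860)=100, bounds=[50,100]
  i=1: D_i=min(100*3^1,2860)=300, bounds=[150,300]
  i=2: D_i=min(100*3^2,2860)=900, bounds=[450,900]
  i=3: D_i=min(100*3^3,2860)=2700, bounds=[1350,2700]
  i=4: D_i=min(100*3^4,2860)=2860, bounds=[1430,2860]
  i=5: D_i=min(100*3^5,2860)=2860, bounds=[1430,2860]
  i=6: D_i=min(100*3^6,2860)=2860, bounds=[1430,2860]
  i=7: D_i=min(100*3^7,2860)=2860, bounds=[1430,2860]
  i=8: D_i=min(100*3^8,2860)=2860, bounds=[1430,2860]
  i=9: D_i=min(100*3^9,2860)=2860, bounds=[1430,2860]

Answer: [50,100] [150,300] [450,900] [1350,2700] [1430,2860] [1430,2860] [1430,2860] [1430,2860] [1430,2860] [1430,2860]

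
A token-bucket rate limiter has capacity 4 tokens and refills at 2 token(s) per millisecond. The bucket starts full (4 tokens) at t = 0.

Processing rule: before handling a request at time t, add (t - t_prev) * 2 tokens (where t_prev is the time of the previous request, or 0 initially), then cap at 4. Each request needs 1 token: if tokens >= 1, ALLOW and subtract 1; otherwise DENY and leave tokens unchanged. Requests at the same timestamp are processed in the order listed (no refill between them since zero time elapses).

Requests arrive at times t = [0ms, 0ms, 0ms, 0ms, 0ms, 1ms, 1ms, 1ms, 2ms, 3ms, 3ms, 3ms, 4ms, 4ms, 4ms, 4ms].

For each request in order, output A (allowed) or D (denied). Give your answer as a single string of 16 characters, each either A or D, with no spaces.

Simulating step by step:
  req#1 t=0ms: ALLOW
  req#2 t=0ms: ALLOW
  req#3 t=0ms: ALLOW
  req#4 t=0ms: ALLOW
  req#5 t=0ms: DENY
  req#6 t=1ms: ALLOW
  req#7 t=1ms: ALLOW
  req#8 t=1ms: DENY
  req#9 t=2ms: ALLOW
  req#10 t=3ms: ALLOW
  req#11 t=3ms: ALLOW
  req#12 t=3ms: ALLOW
  req#13 t=4ms: ALLOW
  req#14 t=4ms: ALLOW
  req#15 t=4ms: DENY
  req#16 t=4ms: DENY

Answer: AAAADAADAAAAAADD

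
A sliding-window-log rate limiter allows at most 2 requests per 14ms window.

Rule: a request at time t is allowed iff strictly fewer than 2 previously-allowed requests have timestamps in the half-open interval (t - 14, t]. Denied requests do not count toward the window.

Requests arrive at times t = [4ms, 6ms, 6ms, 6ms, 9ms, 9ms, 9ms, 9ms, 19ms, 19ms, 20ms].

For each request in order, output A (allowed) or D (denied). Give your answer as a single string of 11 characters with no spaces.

Answer: AADDDDDDADA

Derivation:
Tracking allowed requests in the window:
  req#1 t=4ms: ALLOW
  req#2 t=6ms: ALLOW
  req#3 t=6ms: DENY
  req#4 t=6ms: DENY
  req#5 t=9ms: DENY
  req#6 t=9ms: DENY
  req#7 t=9ms: DENY
  req#8 t=9ms: DENY
  req#9 t=19ms: ALLOW
  req#10 t=19ms: DENY
  req#11 t=20ms: ALLOW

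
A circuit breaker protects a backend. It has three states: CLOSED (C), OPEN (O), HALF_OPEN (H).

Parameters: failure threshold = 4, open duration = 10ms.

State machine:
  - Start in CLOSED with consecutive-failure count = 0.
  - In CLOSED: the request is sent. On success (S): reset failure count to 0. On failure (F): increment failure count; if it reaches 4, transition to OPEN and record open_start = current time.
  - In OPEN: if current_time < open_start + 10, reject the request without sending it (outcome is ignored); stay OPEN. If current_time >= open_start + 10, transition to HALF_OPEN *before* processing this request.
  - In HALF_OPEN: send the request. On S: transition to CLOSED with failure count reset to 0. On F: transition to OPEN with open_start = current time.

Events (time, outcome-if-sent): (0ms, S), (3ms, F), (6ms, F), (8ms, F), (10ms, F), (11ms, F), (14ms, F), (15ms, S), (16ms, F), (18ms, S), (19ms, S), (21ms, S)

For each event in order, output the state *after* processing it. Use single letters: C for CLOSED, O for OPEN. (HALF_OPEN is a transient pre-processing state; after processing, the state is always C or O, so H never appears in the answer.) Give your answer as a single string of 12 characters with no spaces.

Answer: CCCCOOOOOOOC

Derivation:
State after each event:
  event#1 t=0ms outcome=S: state=CLOSED
  event#2 t=3ms outcome=F: state=CLOSED
  event#3 t=6ms outcome=F: state=CLOSED
  event#4 t=8ms outcome=F: state=CLOSED
  event#5 t=10ms outcome=F: state=OPEN
  event#6 t=11ms outcome=F: state=OPEN
  event#7 t=14ms outcome=F: state=OPEN
  event#8 t=15ms outcome=S: state=OPEN
  event#9 t=16ms outcome=F: state=OPEN
  event#10 t=18ms outcome=S: state=OPEN
  event#11 t=19ms outcome=S: state=OPEN
  event#12 t=21ms outcome=S: state=CLOSED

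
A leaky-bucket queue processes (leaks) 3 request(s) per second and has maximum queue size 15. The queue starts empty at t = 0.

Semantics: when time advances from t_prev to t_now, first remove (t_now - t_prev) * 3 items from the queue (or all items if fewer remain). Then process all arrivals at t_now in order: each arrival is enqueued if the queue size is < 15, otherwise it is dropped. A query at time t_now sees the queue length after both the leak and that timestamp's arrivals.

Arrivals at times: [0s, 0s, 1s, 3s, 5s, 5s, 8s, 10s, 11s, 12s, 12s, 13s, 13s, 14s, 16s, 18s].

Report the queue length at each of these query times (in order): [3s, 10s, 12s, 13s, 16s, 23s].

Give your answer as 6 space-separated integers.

Queue lengths at query times:
  query t=3s: backlog = 1
  query t=10s: backlog = 1
  query t=12s: backlog = 2
  query t=13s: backlog = 2
  query t=16s: backlog = 1
  query t=23s: backlog = 0

Answer: 1 1 2 2 1 0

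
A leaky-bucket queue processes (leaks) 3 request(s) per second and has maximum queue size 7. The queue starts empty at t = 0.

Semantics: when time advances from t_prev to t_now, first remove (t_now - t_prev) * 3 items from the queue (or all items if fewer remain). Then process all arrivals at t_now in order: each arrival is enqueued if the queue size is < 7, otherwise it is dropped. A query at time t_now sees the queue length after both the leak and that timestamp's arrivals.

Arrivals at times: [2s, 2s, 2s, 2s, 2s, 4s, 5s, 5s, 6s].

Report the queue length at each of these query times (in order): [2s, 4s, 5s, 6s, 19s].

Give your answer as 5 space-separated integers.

Answer: 5 1 2 1 0

Derivation:
Queue lengths at query times:
  query t=2s: backlog = 5
  query t=4s: backlog = 1
  query t=5s: backlog = 2
  query t=6s: backlog = 1
  query t=19s: backlog = 0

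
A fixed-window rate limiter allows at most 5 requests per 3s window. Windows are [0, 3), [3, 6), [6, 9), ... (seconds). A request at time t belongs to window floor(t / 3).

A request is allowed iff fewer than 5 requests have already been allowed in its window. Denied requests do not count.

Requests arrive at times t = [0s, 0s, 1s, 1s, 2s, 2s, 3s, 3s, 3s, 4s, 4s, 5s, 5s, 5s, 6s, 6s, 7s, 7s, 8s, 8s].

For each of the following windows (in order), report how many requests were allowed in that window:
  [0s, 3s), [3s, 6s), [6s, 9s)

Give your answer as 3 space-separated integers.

Processing requests:
  req#1 t=0s (window 0): ALLOW
  req#2 t=0s (window 0): ALLOW
  req#3 t=1s (window 0): ALLOW
  req#4 t=1s (window 0): ALLOW
  req#5 t=2s (window 0): ALLOW
  req#6 t=2s (window 0): DENY
  req#7 t=3s (window 1): ALLOW
  req#8 t=3s (window 1): ALLOW
  req#9 t=3s (window 1): ALLOW
  req#10 t=4s (window 1): ALLOW
  req#11 t=4s (window 1): ALLOW
  req#12 t=5s (window 1): DENY
  req#13 t=5s (window 1): DENY
  req#14 t=5s (window 1): DENY
  req#15 t=6s (window 2): ALLOW
  req#16 t=6s (window 2): ALLOW
  req#17 t=7s (window 2): ALLOW
  req#18 t=7s (window 2): ALLOW
  req#19 t=8s (window 2): ALLOW
  req#20 t=8s (window 2): DENY

Allowed counts by window: 5 5 5

Answer: 5 5 5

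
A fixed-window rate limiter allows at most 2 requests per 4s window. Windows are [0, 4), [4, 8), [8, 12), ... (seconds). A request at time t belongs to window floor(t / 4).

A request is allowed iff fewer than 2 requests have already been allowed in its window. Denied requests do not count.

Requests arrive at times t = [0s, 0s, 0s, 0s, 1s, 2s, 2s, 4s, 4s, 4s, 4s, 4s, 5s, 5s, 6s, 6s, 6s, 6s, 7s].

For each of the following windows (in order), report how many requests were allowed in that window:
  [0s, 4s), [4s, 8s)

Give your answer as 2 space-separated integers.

Answer: 2 2

Derivation:
Processing requests:
  req#1 t=0s (window 0): ALLOW
  req#2 t=0s (window 0): ALLOW
  req#3 t=0s (window 0): DENY
  req#4 t=0s (window 0): DENY
  req#5 t=1s (window 0): DENY
  req#6 t=2s (window 0): DENY
  req#7 t=2s (window 0): DENY
  req#8 t=4s (window 1): ALLOW
  req#9 t=4s (window 1): ALLOW
  req#10 t=4s (window 1): DENY
  req#11 t=4s (window 1): DENY
  req#12 t=4s (window 1): DENY
  req#13 t=5s (window 1): DENY
  req#14 t=5s (window 1): DENY
  req#15 t=6s (window 1): DENY
  req#16 t=6s (window 1): DENY
  req#17 t=6s (window 1): DENY
  req#18 t=6s (window 1): DENY
  req#19 t=7s (window 1): DENY

Allowed counts by window: 2 2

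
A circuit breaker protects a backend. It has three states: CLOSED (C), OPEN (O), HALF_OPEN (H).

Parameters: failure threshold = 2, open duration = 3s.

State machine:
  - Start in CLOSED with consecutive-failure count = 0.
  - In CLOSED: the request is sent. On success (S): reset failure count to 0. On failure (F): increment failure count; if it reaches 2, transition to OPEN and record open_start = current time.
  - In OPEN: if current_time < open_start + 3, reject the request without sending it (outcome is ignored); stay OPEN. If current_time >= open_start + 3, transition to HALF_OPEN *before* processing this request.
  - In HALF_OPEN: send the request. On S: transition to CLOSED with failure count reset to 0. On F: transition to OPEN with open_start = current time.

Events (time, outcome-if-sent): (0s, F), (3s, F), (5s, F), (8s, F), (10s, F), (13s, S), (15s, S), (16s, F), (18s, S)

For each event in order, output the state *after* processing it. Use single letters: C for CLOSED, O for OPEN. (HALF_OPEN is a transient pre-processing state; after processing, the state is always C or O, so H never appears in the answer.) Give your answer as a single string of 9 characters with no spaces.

Answer: COOOOCCCC

Derivation:
State after each event:
  event#1 t=0s outcome=F: state=CLOSED
  event#2 t=3s outcome=F: state=OPEN
  event#3 t=5s outcome=F: state=OPEN
  event#4 t=8s outcome=F: state=OPEN
  event#5 t=10s outcome=F: state=OPEN
  event#6 t=13s outcome=S: state=CLOSED
  event#7 t=15s outcome=S: state=CLOSED
  event#8 t=16s outcome=F: state=CLOSED
  event#9 t=18s outcome=S: state=CLOSED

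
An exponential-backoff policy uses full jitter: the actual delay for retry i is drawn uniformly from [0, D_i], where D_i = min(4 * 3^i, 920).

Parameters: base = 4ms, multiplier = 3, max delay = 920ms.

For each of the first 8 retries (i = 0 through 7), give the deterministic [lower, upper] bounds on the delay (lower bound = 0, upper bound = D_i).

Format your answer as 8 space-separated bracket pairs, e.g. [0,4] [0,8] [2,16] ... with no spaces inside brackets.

Answer: [0,4] [0,12] [0,36] [0,108] [0,324] [0,920] [0,920] [0,920]

Derivation:
Computing bounds per retry:
  i=0: D_i=min(4*3^0,920)=4, bounds=[0,4]
  i=1: D_i=min(4*3^1,920)=12, bounds=[0,12]
  i=2: D_i=min(4*3^2,920)=36, bounds=[0,36]
  i=3: D_i=min(4*3^3,920)=108, bounds=[0,108]
  i=4: D_i=min(4*3^4,920)=324, bounds=[0,324]
  i=5: D_i=min(4*3^5,920)=920, bounds=[0,920]
  i=6: D_i=min(4*3^6,920)=920, bounds=[0,920]
  i=7: D_i=min(4*3^7,920)=920, bounds=[0,920]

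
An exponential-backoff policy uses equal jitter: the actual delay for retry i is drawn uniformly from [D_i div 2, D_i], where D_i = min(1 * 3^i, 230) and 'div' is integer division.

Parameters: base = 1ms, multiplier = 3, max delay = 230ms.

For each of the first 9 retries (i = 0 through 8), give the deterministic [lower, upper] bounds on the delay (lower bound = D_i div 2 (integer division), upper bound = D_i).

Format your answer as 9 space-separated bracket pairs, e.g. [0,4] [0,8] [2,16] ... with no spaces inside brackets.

Computing bounds per retry:
  i=0: D_i=min(1*3^0,230)=1, bounds=[0,1]
  i=1: D_i=min(1*3^1,230)=3, bounds=[1,3]
  i=2: D_i=min(1*3^2,230)=9, bounds=[4,9]
  i=3: D_i=min(1*3^3,230)=27, bounds=[13,27]
  i=4: D_i=min(1*3^4,230)=81, bounds=[40,81]
  i=5: D_i=min(1*3^5,230)=230, bounds=[115,230]
  i=6: D_i=min(1*3^6,230)=230, bounds=[115,230]
  i=7: D_i=min(1*3^7,230)=230, bounds=[115,230]
  i=8: D_i=min(1*3^8,230)=230, bounds=[115,230]

Answer: [0,1] [1,3] [4,9] [13,27] [40,81] [115,230] [115,230] [115,230] [115,230]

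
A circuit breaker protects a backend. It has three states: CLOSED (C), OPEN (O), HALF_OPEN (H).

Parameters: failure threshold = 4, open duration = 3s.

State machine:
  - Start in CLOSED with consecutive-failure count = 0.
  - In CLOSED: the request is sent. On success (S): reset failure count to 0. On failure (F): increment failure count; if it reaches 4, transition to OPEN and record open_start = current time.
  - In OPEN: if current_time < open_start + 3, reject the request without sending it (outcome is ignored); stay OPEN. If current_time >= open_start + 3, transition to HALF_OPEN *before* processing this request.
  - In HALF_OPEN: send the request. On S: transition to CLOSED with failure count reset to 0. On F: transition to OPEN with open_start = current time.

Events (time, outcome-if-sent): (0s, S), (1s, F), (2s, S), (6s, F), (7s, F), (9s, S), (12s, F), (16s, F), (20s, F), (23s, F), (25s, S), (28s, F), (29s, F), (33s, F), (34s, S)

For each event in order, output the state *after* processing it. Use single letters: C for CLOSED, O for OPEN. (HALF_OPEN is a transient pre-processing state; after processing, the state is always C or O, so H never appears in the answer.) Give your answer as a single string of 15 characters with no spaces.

Answer: CCCCCCCCCOOOOOO

Derivation:
State after each event:
  event#1 t=0s outcome=S: state=CLOSED
  event#2 t=1s outcome=F: state=CLOSED
  event#3 t=2s outcome=S: state=CLOSED
  event#4 t=6s outcome=F: state=CLOSED
  event#5 t=7s outcome=F: state=CLOSED
  event#6 t=9s outcome=S: state=CLOSED
  event#7 t=12s outcome=F: state=CLOSED
  event#8 t=16s outcome=F: state=CLOSED
  event#9 t=20s outcome=F: state=CLOSED
  event#10 t=23s outcome=F: state=OPEN
  event#11 t=25s outcome=S: state=OPEN
  event#12 t=28s outcome=F: state=OPEN
  event#13 t=29s outcome=F: state=OPEN
  event#14 t=33s outcome=F: state=OPEN
  event#15 t=34s outcome=S: state=OPEN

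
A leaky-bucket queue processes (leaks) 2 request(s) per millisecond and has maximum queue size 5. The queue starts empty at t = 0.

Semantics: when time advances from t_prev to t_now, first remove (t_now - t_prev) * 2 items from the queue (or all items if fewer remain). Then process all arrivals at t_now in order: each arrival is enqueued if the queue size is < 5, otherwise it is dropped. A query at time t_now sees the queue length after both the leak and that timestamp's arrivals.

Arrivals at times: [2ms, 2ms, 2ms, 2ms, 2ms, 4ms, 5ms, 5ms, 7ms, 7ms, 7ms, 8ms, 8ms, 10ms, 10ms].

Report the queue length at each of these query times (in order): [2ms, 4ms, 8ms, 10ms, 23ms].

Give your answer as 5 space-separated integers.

Answer: 5 2 3 2 0

Derivation:
Queue lengths at query times:
  query t=2ms: backlog = 5
  query t=4ms: backlog = 2
  query t=8ms: backlog = 3
  query t=10ms: backlog = 2
  query t=23ms: backlog = 0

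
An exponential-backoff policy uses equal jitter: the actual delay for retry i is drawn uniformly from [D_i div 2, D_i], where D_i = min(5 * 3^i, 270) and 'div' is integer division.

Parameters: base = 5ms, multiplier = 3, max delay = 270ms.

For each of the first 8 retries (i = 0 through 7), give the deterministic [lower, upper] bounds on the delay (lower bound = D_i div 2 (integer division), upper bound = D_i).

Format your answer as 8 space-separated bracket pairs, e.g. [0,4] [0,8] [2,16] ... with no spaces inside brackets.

Computing bounds per retry:
  i=0: D_i=min(5*3^0,270)=5, bounds=[2,5]
  i=1: D_i=min(5*3^1,270)=15, bounds=[7,15]
  i=2: D_i=min(5*3^2,270)=45, bounds=[22,45]
  i=3: D_i=min(5*3^3,270)=135, bounds=[67,135]
  i=4: D_i=min(5*3^4,270)=270, bounds=[135,270]
  i=5: D_i=min(5*3^5,270)=270, bounds=[135,270]
  i=6: D_i=min(5*3^6,270)=270, bounds=[135,270]
  i=7: D_i=min(5*3^7,270)=270, bounds=[135,270]

Answer: [2,5] [7,15] [22,45] [67,135] [135,270] [135,270] [135,270] [135,270]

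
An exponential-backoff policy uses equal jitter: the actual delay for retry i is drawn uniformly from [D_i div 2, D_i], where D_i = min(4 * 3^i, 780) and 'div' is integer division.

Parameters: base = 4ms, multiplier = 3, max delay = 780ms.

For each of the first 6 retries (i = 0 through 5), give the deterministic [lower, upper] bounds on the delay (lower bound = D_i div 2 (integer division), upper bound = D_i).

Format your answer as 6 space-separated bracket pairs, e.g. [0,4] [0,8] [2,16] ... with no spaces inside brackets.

Answer: [2,4] [6,12] [18,36] [54,108] [162,324] [390,780]

Derivation:
Computing bounds per retry:
  i=0: D_i=min(4*3^0,780)=4, bounds=[2,4]
  i=1: D_i=min(4*3^1,780)=12, bounds=[6,12]
  i=2: D_i=min(4*3^2,780)=36, bounds=[18,36]
  i=3: D_i=min(4*3^3,780)=108, bounds=[54,108]
  i=4: D_i=min(4*3^4,780)=324, bounds=[162,324]
  i=5: D_i=min(4*3^5,780)=780, bounds=[390,780]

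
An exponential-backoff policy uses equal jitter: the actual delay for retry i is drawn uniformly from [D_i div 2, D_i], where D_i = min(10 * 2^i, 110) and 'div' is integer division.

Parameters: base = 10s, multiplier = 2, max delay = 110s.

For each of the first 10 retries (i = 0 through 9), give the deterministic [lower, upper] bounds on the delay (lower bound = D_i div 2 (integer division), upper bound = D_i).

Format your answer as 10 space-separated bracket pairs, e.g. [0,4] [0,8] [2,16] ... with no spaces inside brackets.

Answer: [5,10] [10,20] [20,40] [40,80] [55,110] [55,110] [55,110] [55,110] [55,110] [55,110]

Derivation:
Computing bounds per retry:
  i=0: D_i=min(10*2^0,110)=10, bounds=[5,10]
  i=1: D_i=min(10*2^1,110)=20, bounds=[10,20]
  i=2: D_i=min(10*2^2,110)=40, bounds=[20,40]
  i=3: D_i=min(10*2^3,110)=80, bounds=[40,80]
  i=4: D_i=min(10*2^4,110)=110, bounds=[55,110]
  i=5: D_i=min(10*2^5,110)=110, bounds=[55,110]
  i=6: D_i=min(10*2^6,110)=110, bounds=[55,110]
  i=7: D_i=min(10*2^7,110)=110, bounds=[55,110]
  i=8: D_i=min(10*2^8,110)=110, bounds=[55,110]
  i=9: D_i=min(10*2^9,110)=110, bounds=[55,110]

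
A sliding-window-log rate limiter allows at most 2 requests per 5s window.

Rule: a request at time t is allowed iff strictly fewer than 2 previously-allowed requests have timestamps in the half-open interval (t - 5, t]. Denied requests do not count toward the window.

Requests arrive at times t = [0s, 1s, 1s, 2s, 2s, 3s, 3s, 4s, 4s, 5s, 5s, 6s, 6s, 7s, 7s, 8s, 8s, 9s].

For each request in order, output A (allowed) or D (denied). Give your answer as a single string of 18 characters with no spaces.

Tracking allowed requests in the window:
  req#1 t=0s: ALLOW
  req#2 t=1s: ALLOW
  req#3 t=1s: DENY
  req#4 t=2s: DENY
  req#5 t=2s: DENY
  req#6 t=3s: DENY
  req#7 t=3s: DENY
  req#8 t=4s: DENY
  req#9 t=4s: DENY
  req#10 t=5s: ALLOW
  req#11 t=5s: DENY
  req#12 t=6s: ALLOW
  req#13 t=6s: DENY
  req#14 t=7s: DENY
  req#15 t=7s: DENY
  req#16 t=8s: DENY
  req#17 t=8s: DENY
  req#18 t=9s: DENY

Answer: AADDDDDDDADADDDDDD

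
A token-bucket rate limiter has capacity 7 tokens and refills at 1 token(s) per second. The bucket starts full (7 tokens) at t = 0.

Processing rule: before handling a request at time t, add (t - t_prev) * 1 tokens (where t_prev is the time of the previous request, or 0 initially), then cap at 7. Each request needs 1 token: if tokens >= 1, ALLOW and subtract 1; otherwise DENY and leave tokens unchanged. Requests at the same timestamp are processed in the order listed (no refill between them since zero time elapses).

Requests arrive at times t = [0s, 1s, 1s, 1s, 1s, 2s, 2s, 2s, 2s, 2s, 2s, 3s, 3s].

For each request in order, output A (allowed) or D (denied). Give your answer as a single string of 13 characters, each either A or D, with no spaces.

Simulating step by step:
  req#1 t=0s: ALLOW
  req#2 t=1s: ALLOW
  req#3 t=1s: ALLOW
  req#4 t=1s: ALLOW
  req#5 t=1s: ALLOW
  req#6 t=2s: ALLOW
  req#7 t=2s: ALLOW
  req#8 t=2s: ALLOW
  req#9 t=2s: ALLOW
  req#10 t=2s: DENY
  req#11 t=2s: DENY
  req#12 t=3s: ALLOW
  req#13 t=3s: DENY

Answer: AAAAAAAAADDAD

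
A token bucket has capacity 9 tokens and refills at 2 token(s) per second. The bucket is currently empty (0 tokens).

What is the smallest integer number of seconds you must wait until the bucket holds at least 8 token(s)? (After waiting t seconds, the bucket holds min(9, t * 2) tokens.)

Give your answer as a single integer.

Answer: 4

Derivation:
Need t * 2 >= 8, so t >= 8/2.
Smallest integer t = ceil(8/2) = 4.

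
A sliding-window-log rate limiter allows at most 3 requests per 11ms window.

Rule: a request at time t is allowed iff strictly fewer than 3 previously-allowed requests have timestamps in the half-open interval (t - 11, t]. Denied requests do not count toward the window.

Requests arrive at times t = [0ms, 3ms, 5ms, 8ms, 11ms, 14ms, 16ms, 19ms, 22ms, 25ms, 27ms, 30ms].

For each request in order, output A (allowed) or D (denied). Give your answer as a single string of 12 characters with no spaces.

Answer: AAADAAADAAAD

Derivation:
Tracking allowed requests in the window:
  req#1 t=0ms: ALLOW
  req#2 t=3ms: ALLOW
  req#3 t=5ms: ALLOW
  req#4 t=8ms: DENY
  req#5 t=11ms: ALLOW
  req#6 t=14ms: ALLOW
  req#7 t=16ms: ALLOW
  req#8 t=19ms: DENY
  req#9 t=22ms: ALLOW
  req#10 t=25ms: ALLOW
  req#11 t=27ms: ALLOW
  req#12 t=30ms: DENY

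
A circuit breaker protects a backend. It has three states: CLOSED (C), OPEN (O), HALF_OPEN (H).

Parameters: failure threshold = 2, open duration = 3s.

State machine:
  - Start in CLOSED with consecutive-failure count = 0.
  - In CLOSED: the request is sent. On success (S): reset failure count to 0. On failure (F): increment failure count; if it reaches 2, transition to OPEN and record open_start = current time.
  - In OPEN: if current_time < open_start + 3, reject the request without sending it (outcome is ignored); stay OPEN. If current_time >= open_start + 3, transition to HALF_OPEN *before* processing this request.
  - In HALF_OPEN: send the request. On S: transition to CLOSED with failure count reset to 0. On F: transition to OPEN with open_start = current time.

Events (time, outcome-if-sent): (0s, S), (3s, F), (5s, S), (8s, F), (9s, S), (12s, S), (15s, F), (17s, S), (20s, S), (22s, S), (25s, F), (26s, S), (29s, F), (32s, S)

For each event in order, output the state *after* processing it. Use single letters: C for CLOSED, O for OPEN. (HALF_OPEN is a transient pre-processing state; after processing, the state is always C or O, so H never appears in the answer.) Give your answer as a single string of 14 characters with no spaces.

Answer: CCCCCCCCCCCCCC

Derivation:
State after each event:
  event#1 t=0s outcome=S: state=CLOSED
  event#2 t=3s outcome=F: state=CLOSED
  event#3 t=5s outcome=S: state=CLOSED
  event#4 t=8s outcome=F: state=CLOSED
  event#5 t=9s outcome=S: state=CLOSED
  event#6 t=12s outcome=S: state=CLOSED
  event#7 t=15s outcome=F: state=CLOSED
  event#8 t=17s outcome=S: state=CLOSED
  event#9 t=20s outcome=S: state=CLOSED
  event#10 t=22s outcome=S: state=CLOSED
  event#11 t=25s outcome=F: state=CLOSED
  event#12 t=26s outcome=S: state=CLOSED
  event#13 t=29s outcome=F: state=CLOSED
  event#14 t=32s outcome=S: state=CLOSED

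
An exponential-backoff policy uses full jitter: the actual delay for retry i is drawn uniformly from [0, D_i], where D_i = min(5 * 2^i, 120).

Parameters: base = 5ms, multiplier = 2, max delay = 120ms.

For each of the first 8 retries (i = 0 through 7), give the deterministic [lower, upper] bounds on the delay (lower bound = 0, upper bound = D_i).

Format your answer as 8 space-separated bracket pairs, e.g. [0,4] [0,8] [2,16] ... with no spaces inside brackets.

Answer: [0,5] [0,10] [0,20] [0,40] [0,80] [0,120] [0,120] [0,120]

Derivation:
Computing bounds per retry:
  i=0: D_i=min(5*2^0,120)=5, bounds=[0,5]
  i=1: D_i=min(5*2^1,120)=10, bounds=[0,10]
  i=2: D_i=min(5*2^2,120)=20, bounds=[0,20]
  i=3: D_i=min(5*2^3,120)=40, bounds=[0,40]
  i=4: D_i=min(5*2^4,120)=80, bounds=[0,80]
  i=5: D_i=min(5*2^5,120)=120, bounds=[0,120]
  i=6: D_i=min(5*2^6,120)=120, bounds=[0,120]
  i=7: D_i=min(5*2^7,120)=120, bounds=[0,120]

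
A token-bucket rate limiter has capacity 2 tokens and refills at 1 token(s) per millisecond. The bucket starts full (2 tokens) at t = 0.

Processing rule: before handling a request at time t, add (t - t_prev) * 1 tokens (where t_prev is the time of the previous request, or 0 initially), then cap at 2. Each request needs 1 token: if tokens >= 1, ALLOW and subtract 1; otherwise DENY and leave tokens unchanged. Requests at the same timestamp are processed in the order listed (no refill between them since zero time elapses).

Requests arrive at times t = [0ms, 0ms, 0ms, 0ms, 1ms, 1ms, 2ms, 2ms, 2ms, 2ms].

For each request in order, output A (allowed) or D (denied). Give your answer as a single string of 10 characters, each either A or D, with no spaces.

Simulating step by step:
  req#1 t=0ms: ALLOW
  req#2 t=0ms: ALLOW
  req#3 t=0ms: DENY
  req#4 t=0ms: DENY
  req#5 t=1ms: ALLOW
  req#6 t=1ms: DENY
  req#7 t=2ms: ALLOW
  req#8 t=2ms: DENY
  req#9 t=2ms: DENY
  req#10 t=2ms: DENY

Answer: AADDADADDD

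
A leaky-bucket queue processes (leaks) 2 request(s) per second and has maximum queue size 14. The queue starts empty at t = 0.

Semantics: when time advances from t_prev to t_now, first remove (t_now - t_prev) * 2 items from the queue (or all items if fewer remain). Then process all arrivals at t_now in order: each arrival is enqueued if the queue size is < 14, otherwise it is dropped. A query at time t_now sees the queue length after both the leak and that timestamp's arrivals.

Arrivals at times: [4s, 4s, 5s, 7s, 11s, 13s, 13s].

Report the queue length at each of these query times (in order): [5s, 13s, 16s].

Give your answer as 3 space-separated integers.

Queue lengths at query times:
  query t=5s: backlog = 1
  query t=13s: backlog = 2
  query t=16s: backlog = 0

Answer: 1 2 0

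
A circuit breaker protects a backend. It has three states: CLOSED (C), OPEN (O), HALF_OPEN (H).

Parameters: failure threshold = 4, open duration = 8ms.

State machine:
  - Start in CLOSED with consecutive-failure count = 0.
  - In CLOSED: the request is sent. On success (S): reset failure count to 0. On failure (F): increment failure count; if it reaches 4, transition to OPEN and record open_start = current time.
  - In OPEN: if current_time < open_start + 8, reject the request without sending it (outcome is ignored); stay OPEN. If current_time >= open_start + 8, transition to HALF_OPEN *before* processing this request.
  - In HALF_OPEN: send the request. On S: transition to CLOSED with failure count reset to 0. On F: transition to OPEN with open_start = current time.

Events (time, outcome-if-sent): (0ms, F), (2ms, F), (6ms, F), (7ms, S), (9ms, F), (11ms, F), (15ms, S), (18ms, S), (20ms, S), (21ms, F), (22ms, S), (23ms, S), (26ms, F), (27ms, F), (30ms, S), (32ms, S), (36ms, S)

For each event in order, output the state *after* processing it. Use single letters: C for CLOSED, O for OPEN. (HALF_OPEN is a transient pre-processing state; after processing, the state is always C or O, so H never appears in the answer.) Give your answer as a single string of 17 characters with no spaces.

Answer: CCCCCCCCCCCCCCCCC

Derivation:
State after each event:
  event#1 t=0ms outcome=F: state=CLOSED
  event#2 t=2ms outcome=F: state=CLOSED
  event#3 t=6ms outcome=F: state=CLOSED
  event#4 t=7ms outcome=S: state=CLOSED
  event#5 t=9ms outcome=F: state=CLOSED
  event#6 t=11ms outcome=F: state=CLOSED
  event#7 t=15ms outcome=S: state=CLOSED
  event#8 t=18ms outcome=S: state=CLOSED
  event#9 t=20ms outcome=S: state=CLOSED
  event#10 t=21ms outcome=F: state=CLOSED
  event#11 t=22ms outcome=S: state=CLOSED
  event#12 t=23ms outcome=S: state=CLOSED
  event#13 t=26ms outcome=F: state=CLOSED
  event#14 t=27ms outcome=F: state=CLOSED
  event#15 t=30ms outcome=S: state=CLOSED
  event#16 t=32ms outcome=S: state=CLOSED
  event#17 t=36ms outcome=S: state=CLOSED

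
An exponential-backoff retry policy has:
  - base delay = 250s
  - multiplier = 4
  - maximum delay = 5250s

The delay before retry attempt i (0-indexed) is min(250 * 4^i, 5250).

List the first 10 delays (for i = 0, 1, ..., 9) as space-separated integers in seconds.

Computing each delay:
  i=0: min(250*4^0, 5250) = 250
  i=1: min(250*4^1, 5250) = 1000
  i=2: min(250*4^2, 5250) = 4000
  i=3: min(250*4^3, 5250) = 5250
  i=4: min(250*4^4, 5250) = 5250
  i=5: min(250*4^5, 5250) = 5250
  i=6: min(250*4^6, 5250) = 5250
  i=7: min(250*4^7, 5250) = 5250
  i=8: min(250*4^8, 5250) = 5250
  i=9: min(250*4^9, 5250) = 5250

Answer: 250 1000 4000 5250 5250 5250 5250 5250 5250 5250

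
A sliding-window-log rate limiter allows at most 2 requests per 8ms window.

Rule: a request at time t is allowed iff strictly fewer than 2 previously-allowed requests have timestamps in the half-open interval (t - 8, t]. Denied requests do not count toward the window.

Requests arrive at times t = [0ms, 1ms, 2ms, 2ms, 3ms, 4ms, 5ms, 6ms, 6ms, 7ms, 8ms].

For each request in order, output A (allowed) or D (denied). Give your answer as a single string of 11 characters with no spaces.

Answer: AADDDDDDDDA

Derivation:
Tracking allowed requests in the window:
  req#1 t=0ms: ALLOW
  req#2 t=1ms: ALLOW
  req#3 t=2ms: DENY
  req#4 t=2ms: DENY
  req#5 t=3ms: DENY
  req#6 t=4ms: DENY
  req#7 t=5ms: DENY
  req#8 t=6ms: DENY
  req#9 t=6ms: DENY
  req#10 t=7ms: DENY
  req#11 t=8ms: ALLOW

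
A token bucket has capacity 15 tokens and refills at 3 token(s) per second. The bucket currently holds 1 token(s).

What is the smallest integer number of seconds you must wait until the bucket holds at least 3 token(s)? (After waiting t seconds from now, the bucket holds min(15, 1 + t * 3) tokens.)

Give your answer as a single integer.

Need 1 + t * 3 >= 3, so t >= 2/3.
Smallest integer t = ceil(2/3) = 1.

Answer: 1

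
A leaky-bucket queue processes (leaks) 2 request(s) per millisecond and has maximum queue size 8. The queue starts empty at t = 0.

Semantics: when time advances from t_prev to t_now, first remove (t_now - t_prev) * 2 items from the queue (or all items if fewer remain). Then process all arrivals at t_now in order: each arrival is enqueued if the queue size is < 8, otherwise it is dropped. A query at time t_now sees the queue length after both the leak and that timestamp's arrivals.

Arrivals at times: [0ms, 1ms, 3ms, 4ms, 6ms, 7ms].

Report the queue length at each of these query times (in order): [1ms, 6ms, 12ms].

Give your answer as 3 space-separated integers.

Queue lengths at query times:
  query t=1ms: backlog = 1
  query t=6ms: backlog = 1
  query t=12ms: backlog = 0

Answer: 1 1 0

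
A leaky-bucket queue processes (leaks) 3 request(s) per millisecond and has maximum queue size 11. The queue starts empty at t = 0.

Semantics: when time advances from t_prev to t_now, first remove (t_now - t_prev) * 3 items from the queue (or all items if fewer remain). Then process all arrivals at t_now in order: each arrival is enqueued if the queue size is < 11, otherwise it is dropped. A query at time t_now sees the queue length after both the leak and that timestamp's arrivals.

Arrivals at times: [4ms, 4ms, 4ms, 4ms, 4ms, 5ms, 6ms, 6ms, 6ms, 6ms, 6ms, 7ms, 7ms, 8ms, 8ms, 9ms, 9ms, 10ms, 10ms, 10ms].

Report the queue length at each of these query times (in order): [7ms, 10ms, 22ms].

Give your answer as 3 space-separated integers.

Answer: 4 3 0

Derivation:
Queue lengths at query times:
  query t=7ms: backlog = 4
  query t=10ms: backlog = 3
  query t=22ms: backlog = 0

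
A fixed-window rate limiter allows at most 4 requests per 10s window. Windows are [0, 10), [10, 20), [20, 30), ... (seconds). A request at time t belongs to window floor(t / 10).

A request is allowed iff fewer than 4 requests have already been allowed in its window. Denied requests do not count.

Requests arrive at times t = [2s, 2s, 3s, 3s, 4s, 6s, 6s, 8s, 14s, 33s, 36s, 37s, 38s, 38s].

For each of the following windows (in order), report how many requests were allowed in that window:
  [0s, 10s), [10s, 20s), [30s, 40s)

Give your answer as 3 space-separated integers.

Answer: 4 1 4

Derivation:
Processing requests:
  req#1 t=2s (window 0): ALLOW
  req#2 t=2s (window 0): ALLOW
  req#3 t=3s (window 0): ALLOW
  req#4 t=3s (window 0): ALLOW
  req#5 t=4s (window 0): DENY
  req#6 t=6s (window 0): DENY
  req#7 t=6s (window 0): DENY
  req#8 t=8s (window 0): DENY
  req#9 t=14s (window 1): ALLOW
  req#10 t=33s (window 3): ALLOW
  req#11 t=36s (window 3): ALLOW
  req#12 t=37s (window 3): ALLOW
  req#13 t=38s (window 3): ALLOW
  req#14 t=38s (window 3): DENY

Allowed counts by window: 4 1 4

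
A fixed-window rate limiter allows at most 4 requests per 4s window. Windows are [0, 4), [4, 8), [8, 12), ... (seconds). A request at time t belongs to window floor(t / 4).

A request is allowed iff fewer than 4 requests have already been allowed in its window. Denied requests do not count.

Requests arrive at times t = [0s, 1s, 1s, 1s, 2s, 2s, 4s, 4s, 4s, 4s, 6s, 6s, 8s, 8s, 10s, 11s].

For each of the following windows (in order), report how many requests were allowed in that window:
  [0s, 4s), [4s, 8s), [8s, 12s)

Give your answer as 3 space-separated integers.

Answer: 4 4 4

Derivation:
Processing requests:
  req#1 t=0s (window 0): ALLOW
  req#2 t=1s (window 0): ALLOW
  req#3 t=1s (window 0): ALLOW
  req#4 t=1s (window 0): ALLOW
  req#5 t=2s (window 0): DENY
  req#6 t=2s (window 0): DENY
  req#7 t=4s (window 1): ALLOW
  req#8 t=4s (window 1): ALLOW
  req#9 t=4s (window 1): ALLOW
  req#10 t=4s (window 1): ALLOW
  req#11 t=6s (window 1): DENY
  req#12 t=6s (window 1): DENY
  req#13 t=8s (window 2): ALLOW
  req#14 t=8s (window 2): ALLOW
  req#15 t=10s (window 2): ALLOW
  req#16 t=11s (window 2): ALLOW

Allowed counts by window: 4 4 4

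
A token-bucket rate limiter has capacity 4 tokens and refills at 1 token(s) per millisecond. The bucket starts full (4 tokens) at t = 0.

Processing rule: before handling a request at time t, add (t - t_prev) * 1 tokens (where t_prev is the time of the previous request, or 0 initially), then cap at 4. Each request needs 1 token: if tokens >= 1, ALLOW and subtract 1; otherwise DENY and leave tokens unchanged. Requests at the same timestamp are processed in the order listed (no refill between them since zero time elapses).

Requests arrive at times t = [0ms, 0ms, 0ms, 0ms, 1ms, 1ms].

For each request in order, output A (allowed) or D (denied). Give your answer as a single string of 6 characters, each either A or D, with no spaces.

Simulating step by step:
  req#1 t=0ms: ALLOW
  req#2 t=0ms: ALLOW
  req#3 t=0ms: ALLOW
  req#4 t=0ms: ALLOW
  req#5 t=1ms: ALLOW
  req#6 t=1ms: DENY

Answer: AAAAAD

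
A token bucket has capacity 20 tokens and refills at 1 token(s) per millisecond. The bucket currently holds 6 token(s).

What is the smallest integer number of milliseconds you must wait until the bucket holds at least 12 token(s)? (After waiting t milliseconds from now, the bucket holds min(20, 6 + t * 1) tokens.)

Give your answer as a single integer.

Answer: 6

Derivation:
Need 6 + t * 1 >= 12, so t >= 6/1.
Smallest integer t = ceil(6/1) = 6.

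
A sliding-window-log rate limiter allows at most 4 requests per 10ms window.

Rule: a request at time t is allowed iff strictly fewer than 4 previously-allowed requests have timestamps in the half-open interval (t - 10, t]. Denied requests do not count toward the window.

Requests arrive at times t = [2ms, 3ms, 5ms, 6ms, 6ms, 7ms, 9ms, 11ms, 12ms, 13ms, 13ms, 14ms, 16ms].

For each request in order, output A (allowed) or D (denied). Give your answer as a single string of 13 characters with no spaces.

Answer: AAAADDDDAADDA

Derivation:
Tracking allowed requests in the window:
  req#1 t=2ms: ALLOW
  req#2 t=3ms: ALLOW
  req#3 t=5ms: ALLOW
  req#4 t=6ms: ALLOW
  req#5 t=6ms: DENY
  req#6 t=7ms: DENY
  req#7 t=9ms: DENY
  req#8 t=11ms: DENY
  req#9 t=12ms: ALLOW
  req#10 t=13ms: ALLOW
  req#11 t=13ms: DENY
  req#12 t=14ms: DENY
  req#13 t=16ms: ALLOW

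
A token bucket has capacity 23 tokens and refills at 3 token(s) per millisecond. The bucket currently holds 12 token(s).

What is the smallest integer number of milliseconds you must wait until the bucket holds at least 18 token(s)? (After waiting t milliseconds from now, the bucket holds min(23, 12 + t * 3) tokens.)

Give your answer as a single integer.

Need 12 + t * 3 >= 18, so t >= 6/3.
Smallest integer t = ceil(6/3) = 2.

Answer: 2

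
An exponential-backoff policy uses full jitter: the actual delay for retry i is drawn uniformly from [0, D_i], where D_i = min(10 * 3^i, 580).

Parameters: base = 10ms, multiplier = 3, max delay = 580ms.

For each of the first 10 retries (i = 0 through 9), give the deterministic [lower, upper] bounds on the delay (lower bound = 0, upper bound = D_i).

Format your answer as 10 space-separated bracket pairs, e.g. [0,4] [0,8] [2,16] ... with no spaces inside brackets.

Computing bounds per retry:
  i=0: D_i=min(10*3^0,580)=10, bounds=[0,10]
  i=1: D_i=min(10*3^1,580)=30, bounds=[0,30]
  i=2: D_i=min(10*3^2,580)=90, bounds=[0,90]
  i=3: D_i=min(10*3^3,580)=270, bounds=[0,270]
  i=4: D_i=min(10*3^4,580)=580, bounds=[0,580]
  i=5: D_i=min(10*3^5,580)=580, bounds=[0,580]
  i=6: D_i=min(10*3^6,580)=580, bounds=[0,580]
  i=7: D_i=min(10*3^7,580)=580, bounds=[0,580]
  i=8: D_i=min(10*3^8,580)=580, bounds=[0,580]
  i=9: D_i=min(10*3^9,580)=580, bounds=[0,580]

Answer: [0,10] [0,30] [0,90] [0,270] [0,580] [0,580] [0,580] [0,580] [0,580] [0,580]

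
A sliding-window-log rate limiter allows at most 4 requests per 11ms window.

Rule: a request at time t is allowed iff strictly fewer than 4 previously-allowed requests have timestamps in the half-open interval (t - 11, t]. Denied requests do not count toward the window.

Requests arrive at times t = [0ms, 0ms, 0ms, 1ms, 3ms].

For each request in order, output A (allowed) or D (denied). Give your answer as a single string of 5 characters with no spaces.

Tracking allowed requests in the window:
  req#1 t=0ms: ALLOW
  req#2 t=0ms: ALLOW
  req#3 t=0ms: ALLOW
  req#4 t=1ms: ALLOW
  req#5 t=3ms: DENY

Answer: AAAAD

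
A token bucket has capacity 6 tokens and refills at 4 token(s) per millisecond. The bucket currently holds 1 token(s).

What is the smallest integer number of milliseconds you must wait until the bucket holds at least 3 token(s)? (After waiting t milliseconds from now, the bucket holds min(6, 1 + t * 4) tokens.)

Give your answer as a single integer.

Need 1 + t * 4 >= 3, so t >= 2/4.
Smallest integer t = ceil(2/4) = 1.

Answer: 1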